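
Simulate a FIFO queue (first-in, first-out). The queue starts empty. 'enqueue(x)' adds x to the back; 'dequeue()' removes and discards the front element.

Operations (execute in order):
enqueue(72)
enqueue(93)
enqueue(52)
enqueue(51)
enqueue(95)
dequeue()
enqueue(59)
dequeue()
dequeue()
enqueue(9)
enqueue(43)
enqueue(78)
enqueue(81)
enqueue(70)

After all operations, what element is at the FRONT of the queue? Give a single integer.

Answer: 51

Derivation:
enqueue(72): queue = [72]
enqueue(93): queue = [72, 93]
enqueue(52): queue = [72, 93, 52]
enqueue(51): queue = [72, 93, 52, 51]
enqueue(95): queue = [72, 93, 52, 51, 95]
dequeue(): queue = [93, 52, 51, 95]
enqueue(59): queue = [93, 52, 51, 95, 59]
dequeue(): queue = [52, 51, 95, 59]
dequeue(): queue = [51, 95, 59]
enqueue(9): queue = [51, 95, 59, 9]
enqueue(43): queue = [51, 95, 59, 9, 43]
enqueue(78): queue = [51, 95, 59, 9, 43, 78]
enqueue(81): queue = [51, 95, 59, 9, 43, 78, 81]
enqueue(70): queue = [51, 95, 59, 9, 43, 78, 81, 70]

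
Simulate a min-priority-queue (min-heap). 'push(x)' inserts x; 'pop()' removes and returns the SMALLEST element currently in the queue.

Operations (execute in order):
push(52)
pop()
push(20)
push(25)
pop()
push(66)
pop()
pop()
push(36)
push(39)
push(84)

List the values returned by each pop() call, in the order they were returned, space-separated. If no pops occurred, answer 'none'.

push(52): heap contents = [52]
pop() → 52: heap contents = []
push(20): heap contents = [20]
push(25): heap contents = [20, 25]
pop() → 20: heap contents = [25]
push(66): heap contents = [25, 66]
pop() → 25: heap contents = [66]
pop() → 66: heap contents = []
push(36): heap contents = [36]
push(39): heap contents = [36, 39]
push(84): heap contents = [36, 39, 84]

Answer: 52 20 25 66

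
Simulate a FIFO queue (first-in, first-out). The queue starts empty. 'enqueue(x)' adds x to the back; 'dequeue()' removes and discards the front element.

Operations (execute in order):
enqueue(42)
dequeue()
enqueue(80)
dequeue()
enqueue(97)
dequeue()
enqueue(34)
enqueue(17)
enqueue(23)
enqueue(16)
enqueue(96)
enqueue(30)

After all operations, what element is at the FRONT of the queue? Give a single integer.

enqueue(42): queue = [42]
dequeue(): queue = []
enqueue(80): queue = [80]
dequeue(): queue = []
enqueue(97): queue = [97]
dequeue(): queue = []
enqueue(34): queue = [34]
enqueue(17): queue = [34, 17]
enqueue(23): queue = [34, 17, 23]
enqueue(16): queue = [34, 17, 23, 16]
enqueue(96): queue = [34, 17, 23, 16, 96]
enqueue(30): queue = [34, 17, 23, 16, 96, 30]

Answer: 34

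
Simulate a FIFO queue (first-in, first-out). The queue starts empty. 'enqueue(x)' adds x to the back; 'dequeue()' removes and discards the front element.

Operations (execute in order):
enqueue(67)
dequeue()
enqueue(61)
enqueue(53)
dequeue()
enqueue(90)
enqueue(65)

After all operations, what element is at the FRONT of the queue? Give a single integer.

Answer: 53

Derivation:
enqueue(67): queue = [67]
dequeue(): queue = []
enqueue(61): queue = [61]
enqueue(53): queue = [61, 53]
dequeue(): queue = [53]
enqueue(90): queue = [53, 90]
enqueue(65): queue = [53, 90, 65]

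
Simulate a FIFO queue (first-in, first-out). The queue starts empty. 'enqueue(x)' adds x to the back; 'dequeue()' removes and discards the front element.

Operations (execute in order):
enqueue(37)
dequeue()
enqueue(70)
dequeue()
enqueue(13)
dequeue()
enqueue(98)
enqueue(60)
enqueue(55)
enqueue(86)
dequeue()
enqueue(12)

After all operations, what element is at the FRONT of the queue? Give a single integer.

Answer: 60

Derivation:
enqueue(37): queue = [37]
dequeue(): queue = []
enqueue(70): queue = [70]
dequeue(): queue = []
enqueue(13): queue = [13]
dequeue(): queue = []
enqueue(98): queue = [98]
enqueue(60): queue = [98, 60]
enqueue(55): queue = [98, 60, 55]
enqueue(86): queue = [98, 60, 55, 86]
dequeue(): queue = [60, 55, 86]
enqueue(12): queue = [60, 55, 86, 12]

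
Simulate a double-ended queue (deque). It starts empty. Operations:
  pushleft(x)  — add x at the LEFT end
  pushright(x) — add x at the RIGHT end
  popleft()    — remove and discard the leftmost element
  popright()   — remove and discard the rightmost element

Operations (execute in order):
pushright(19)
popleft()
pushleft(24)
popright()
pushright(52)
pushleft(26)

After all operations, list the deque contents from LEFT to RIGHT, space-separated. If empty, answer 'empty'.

Answer: 26 52

Derivation:
pushright(19): [19]
popleft(): []
pushleft(24): [24]
popright(): []
pushright(52): [52]
pushleft(26): [26, 52]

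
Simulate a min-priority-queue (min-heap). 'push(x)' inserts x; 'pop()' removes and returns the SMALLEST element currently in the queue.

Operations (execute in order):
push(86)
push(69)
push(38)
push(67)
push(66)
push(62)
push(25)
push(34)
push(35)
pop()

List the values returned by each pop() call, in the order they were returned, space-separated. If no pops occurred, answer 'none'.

push(86): heap contents = [86]
push(69): heap contents = [69, 86]
push(38): heap contents = [38, 69, 86]
push(67): heap contents = [38, 67, 69, 86]
push(66): heap contents = [38, 66, 67, 69, 86]
push(62): heap contents = [38, 62, 66, 67, 69, 86]
push(25): heap contents = [25, 38, 62, 66, 67, 69, 86]
push(34): heap contents = [25, 34, 38, 62, 66, 67, 69, 86]
push(35): heap contents = [25, 34, 35, 38, 62, 66, 67, 69, 86]
pop() → 25: heap contents = [34, 35, 38, 62, 66, 67, 69, 86]

Answer: 25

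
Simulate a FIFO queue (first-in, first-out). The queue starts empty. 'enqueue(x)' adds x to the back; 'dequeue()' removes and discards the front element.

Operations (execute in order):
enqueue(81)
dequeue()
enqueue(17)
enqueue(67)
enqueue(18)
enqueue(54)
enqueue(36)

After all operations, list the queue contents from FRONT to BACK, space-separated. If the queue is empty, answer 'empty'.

enqueue(81): [81]
dequeue(): []
enqueue(17): [17]
enqueue(67): [17, 67]
enqueue(18): [17, 67, 18]
enqueue(54): [17, 67, 18, 54]
enqueue(36): [17, 67, 18, 54, 36]

Answer: 17 67 18 54 36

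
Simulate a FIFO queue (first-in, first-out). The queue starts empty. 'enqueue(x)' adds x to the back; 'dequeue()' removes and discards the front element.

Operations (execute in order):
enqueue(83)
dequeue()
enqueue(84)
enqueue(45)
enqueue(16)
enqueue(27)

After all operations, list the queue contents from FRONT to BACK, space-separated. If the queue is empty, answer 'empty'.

enqueue(83): [83]
dequeue(): []
enqueue(84): [84]
enqueue(45): [84, 45]
enqueue(16): [84, 45, 16]
enqueue(27): [84, 45, 16, 27]

Answer: 84 45 16 27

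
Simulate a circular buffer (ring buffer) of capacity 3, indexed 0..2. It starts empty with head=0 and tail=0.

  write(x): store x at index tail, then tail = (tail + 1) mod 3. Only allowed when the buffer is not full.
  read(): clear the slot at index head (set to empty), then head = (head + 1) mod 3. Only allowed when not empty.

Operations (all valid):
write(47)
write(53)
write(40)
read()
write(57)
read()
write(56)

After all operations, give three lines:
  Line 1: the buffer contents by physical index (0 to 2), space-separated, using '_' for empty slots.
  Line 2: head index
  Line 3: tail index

write(47): buf=[47 _ _], head=0, tail=1, size=1
write(53): buf=[47 53 _], head=0, tail=2, size=2
write(40): buf=[47 53 40], head=0, tail=0, size=3
read(): buf=[_ 53 40], head=1, tail=0, size=2
write(57): buf=[57 53 40], head=1, tail=1, size=3
read(): buf=[57 _ 40], head=2, tail=1, size=2
write(56): buf=[57 56 40], head=2, tail=2, size=3

Answer: 57 56 40
2
2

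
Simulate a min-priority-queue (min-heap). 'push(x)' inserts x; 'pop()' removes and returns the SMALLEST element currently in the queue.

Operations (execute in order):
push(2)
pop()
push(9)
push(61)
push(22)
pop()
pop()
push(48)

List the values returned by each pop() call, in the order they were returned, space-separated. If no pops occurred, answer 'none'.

push(2): heap contents = [2]
pop() → 2: heap contents = []
push(9): heap contents = [9]
push(61): heap contents = [9, 61]
push(22): heap contents = [9, 22, 61]
pop() → 9: heap contents = [22, 61]
pop() → 22: heap contents = [61]
push(48): heap contents = [48, 61]

Answer: 2 9 22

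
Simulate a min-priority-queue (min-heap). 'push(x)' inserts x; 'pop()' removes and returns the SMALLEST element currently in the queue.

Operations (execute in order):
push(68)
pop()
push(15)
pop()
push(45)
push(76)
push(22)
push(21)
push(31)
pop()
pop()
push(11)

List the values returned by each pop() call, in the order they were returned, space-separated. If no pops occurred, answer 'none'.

Answer: 68 15 21 22

Derivation:
push(68): heap contents = [68]
pop() → 68: heap contents = []
push(15): heap contents = [15]
pop() → 15: heap contents = []
push(45): heap contents = [45]
push(76): heap contents = [45, 76]
push(22): heap contents = [22, 45, 76]
push(21): heap contents = [21, 22, 45, 76]
push(31): heap contents = [21, 22, 31, 45, 76]
pop() → 21: heap contents = [22, 31, 45, 76]
pop() → 22: heap contents = [31, 45, 76]
push(11): heap contents = [11, 31, 45, 76]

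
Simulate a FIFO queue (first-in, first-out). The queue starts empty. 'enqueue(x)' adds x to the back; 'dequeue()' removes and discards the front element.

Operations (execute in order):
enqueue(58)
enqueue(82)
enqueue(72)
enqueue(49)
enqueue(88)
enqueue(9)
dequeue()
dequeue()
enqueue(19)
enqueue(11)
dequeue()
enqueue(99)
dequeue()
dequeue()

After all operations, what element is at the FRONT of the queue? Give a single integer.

Answer: 9

Derivation:
enqueue(58): queue = [58]
enqueue(82): queue = [58, 82]
enqueue(72): queue = [58, 82, 72]
enqueue(49): queue = [58, 82, 72, 49]
enqueue(88): queue = [58, 82, 72, 49, 88]
enqueue(9): queue = [58, 82, 72, 49, 88, 9]
dequeue(): queue = [82, 72, 49, 88, 9]
dequeue(): queue = [72, 49, 88, 9]
enqueue(19): queue = [72, 49, 88, 9, 19]
enqueue(11): queue = [72, 49, 88, 9, 19, 11]
dequeue(): queue = [49, 88, 9, 19, 11]
enqueue(99): queue = [49, 88, 9, 19, 11, 99]
dequeue(): queue = [88, 9, 19, 11, 99]
dequeue(): queue = [9, 19, 11, 99]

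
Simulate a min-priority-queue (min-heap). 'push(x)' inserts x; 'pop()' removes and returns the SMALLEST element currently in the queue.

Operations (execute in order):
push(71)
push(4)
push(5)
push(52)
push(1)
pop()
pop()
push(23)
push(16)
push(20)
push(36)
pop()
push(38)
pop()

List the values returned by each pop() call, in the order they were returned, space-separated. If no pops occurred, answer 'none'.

push(71): heap contents = [71]
push(4): heap contents = [4, 71]
push(5): heap contents = [4, 5, 71]
push(52): heap contents = [4, 5, 52, 71]
push(1): heap contents = [1, 4, 5, 52, 71]
pop() → 1: heap contents = [4, 5, 52, 71]
pop() → 4: heap contents = [5, 52, 71]
push(23): heap contents = [5, 23, 52, 71]
push(16): heap contents = [5, 16, 23, 52, 71]
push(20): heap contents = [5, 16, 20, 23, 52, 71]
push(36): heap contents = [5, 16, 20, 23, 36, 52, 71]
pop() → 5: heap contents = [16, 20, 23, 36, 52, 71]
push(38): heap contents = [16, 20, 23, 36, 38, 52, 71]
pop() → 16: heap contents = [20, 23, 36, 38, 52, 71]

Answer: 1 4 5 16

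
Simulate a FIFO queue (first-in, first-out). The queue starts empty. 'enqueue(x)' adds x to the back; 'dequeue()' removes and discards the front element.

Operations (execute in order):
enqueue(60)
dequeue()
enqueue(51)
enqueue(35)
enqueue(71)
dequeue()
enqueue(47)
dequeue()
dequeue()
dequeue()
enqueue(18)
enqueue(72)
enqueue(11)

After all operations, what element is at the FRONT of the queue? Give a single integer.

enqueue(60): queue = [60]
dequeue(): queue = []
enqueue(51): queue = [51]
enqueue(35): queue = [51, 35]
enqueue(71): queue = [51, 35, 71]
dequeue(): queue = [35, 71]
enqueue(47): queue = [35, 71, 47]
dequeue(): queue = [71, 47]
dequeue(): queue = [47]
dequeue(): queue = []
enqueue(18): queue = [18]
enqueue(72): queue = [18, 72]
enqueue(11): queue = [18, 72, 11]

Answer: 18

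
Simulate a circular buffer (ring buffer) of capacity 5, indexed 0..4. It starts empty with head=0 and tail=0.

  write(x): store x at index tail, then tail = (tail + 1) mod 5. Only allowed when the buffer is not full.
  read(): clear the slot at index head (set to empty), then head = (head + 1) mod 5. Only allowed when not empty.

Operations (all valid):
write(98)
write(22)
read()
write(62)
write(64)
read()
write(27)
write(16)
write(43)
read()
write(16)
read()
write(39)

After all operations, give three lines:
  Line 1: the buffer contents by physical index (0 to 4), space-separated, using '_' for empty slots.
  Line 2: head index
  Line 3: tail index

write(98): buf=[98 _ _ _ _], head=0, tail=1, size=1
write(22): buf=[98 22 _ _ _], head=0, tail=2, size=2
read(): buf=[_ 22 _ _ _], head=1, tail=2, size=1
write(62): buf=[_ 22 62 _ _], head=1, tail=3, size=2
write(64): buf=[_ 22 62 64 _], head=1, tail=4, size=3
read(): buf=[_ _ 62 64 _], head=2, tail=4, size=2
write(27): buf=[_ _ 62 64 27], head=2, tail=0, size=3
write(16): buf=[16 _ 62 64 27], head=2, tail=1, size=4
write(43): buf=[16 43 62 64 27], head=2, tail=2, size=5
read(): buf=[16 43 _ 64 27], head=3, tail=2, size=4
write(16): buf=[16 43 16 64 27], head=3, tail=3, size=5
read(): buf=[16 43 16 _ 27], head=4, tail=3, size=4
write(39): buf=[16 43 16 39 27], head=4, tail=4, size=5

Answer: 16 43 16 39 27
4
4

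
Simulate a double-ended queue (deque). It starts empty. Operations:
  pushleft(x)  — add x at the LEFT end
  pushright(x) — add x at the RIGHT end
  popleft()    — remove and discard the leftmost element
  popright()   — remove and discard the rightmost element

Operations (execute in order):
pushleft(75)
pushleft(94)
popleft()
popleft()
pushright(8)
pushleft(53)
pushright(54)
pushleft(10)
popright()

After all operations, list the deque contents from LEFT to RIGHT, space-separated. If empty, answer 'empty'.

Answer: 10 53 8

Derivation:
pushleft(75): [75]
pushleft(94): [94, 75]
popleft(): [75]
popleft(): []
pushright(8): [8]
pushleft(53): [53, 8]
pushright(54): [53, 8, 54]
pushleft(10): [10, 53, 8, 54]
popright(): [10, 53, 8]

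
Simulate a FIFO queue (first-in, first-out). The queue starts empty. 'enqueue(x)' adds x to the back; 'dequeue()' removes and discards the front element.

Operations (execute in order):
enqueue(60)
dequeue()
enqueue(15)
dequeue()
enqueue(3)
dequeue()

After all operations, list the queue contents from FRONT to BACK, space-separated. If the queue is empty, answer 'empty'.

Answer: empty

Derivation:
enqueue(60): [60]
dequeue(): []
enqueue(15): [15]
dequeue(): []
enqueue(3): [3]
dequeue(): []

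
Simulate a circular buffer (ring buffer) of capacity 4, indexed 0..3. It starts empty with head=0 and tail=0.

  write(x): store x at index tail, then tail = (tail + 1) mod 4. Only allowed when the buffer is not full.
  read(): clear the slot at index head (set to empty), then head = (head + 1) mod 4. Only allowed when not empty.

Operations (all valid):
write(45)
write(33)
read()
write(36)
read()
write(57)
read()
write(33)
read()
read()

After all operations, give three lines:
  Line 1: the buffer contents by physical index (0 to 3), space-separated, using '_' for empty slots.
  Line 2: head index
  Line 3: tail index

Answer: _ _ _ _
1
1

Derivation:
write(45): buf=[45 _ _ _], head=0, tail=1, size=1
write(33): buf=[45 33 _ _], head=0, tail=2, size=2
read(): buf=[_ 33 _ _], head=1, tail=2, size=1
write(36): buf=[_ 33 36 _], head=1, tail=3, size=2
read(): buf=[_ _ 36 _], head=2, tail=3, size=1
write(57): buf=[_ _ 36 57], head=2, tail=0, size=2
read(): buf=[_ _ _ 57], head=3, tail=0, size=1
write(33): buf=[33 _ _ 57], head=3, tail=1, size=2
read(): buf=[33 _ _ _], head=0, tail=1, size=1
read(): buf=[_ _ _ _], head=1, tail=1, size=0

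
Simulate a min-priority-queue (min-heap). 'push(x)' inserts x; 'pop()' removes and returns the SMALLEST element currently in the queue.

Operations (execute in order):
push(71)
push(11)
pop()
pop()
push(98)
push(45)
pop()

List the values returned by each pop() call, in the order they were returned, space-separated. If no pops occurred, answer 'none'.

Answer: 11 71 45

Derivation:
push(71): heap contents = [71]
push(11): heap contents = [11, 71]
pop() → 11: heap contents = [71]
pop() → 71: heap contents = []
push(98): heap contents = [98]
push(45): heap contents = [45, 98]
pop() → 45: heap contents = [98]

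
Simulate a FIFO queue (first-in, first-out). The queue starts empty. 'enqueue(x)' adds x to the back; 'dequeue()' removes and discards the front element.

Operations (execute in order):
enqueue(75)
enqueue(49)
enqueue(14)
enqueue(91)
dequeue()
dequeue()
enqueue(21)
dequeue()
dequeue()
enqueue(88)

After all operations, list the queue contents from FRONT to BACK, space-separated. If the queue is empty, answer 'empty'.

enqueue(75): [75]
enqueue(49): [75, 49]
enqueue(14): [75, 49, 14]
enqueue(91): [75, 49, 14, 91]
dequeue(): [49, 14, 91]
dequeue(): [14, 91]
enqueue(21): [14, 91, 21]
dequeue(): [91, 21]
dequeue(): [21]
enqueue(88): [21, 88]

Answer: 21 88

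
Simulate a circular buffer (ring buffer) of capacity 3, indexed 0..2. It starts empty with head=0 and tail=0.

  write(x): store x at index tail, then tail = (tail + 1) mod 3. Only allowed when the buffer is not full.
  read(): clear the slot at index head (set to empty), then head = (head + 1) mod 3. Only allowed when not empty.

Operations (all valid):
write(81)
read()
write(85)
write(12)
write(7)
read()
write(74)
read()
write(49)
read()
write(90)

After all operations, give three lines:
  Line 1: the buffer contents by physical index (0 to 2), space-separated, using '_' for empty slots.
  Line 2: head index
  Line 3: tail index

Answer: 90 74 49
1
1

Derivation:
write(81): buf=[81 _ _], head=0, tail=1, size=1
read(): buf=[_ _ _], head=1, tail=1, size=0
write(85): buf=[_ 85 _], head=1, tail=2, size=1
write(12): buf=[_ 85 12], head=1, tail=0, size=2
write(7): buf=[7 85 12], head=1, tail=1, size=3
read(): buf=[7 _ 12], head=2, tail=1, size=2
write(74): buf=[7 74 12], head=2, tail=2, size=3
read(): buf=[7 74 _], head=0, tail=2, size=2
write(49): buf=[7 74 49], head=0, tail=0, size=3
read(): buf=[_ 74 49], head=1, tail=0, size=2
write(90): buf=[90 74 49], head=1, tail=1, size=3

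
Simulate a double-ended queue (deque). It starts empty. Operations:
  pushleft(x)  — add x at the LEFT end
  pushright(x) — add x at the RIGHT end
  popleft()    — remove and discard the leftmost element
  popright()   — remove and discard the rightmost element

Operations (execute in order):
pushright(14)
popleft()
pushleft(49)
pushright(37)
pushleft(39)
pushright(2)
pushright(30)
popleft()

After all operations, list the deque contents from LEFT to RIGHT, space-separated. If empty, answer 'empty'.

Answer: 49 37 2 30

Derivation:
pushright(14): [14]
popleft(): []
pushleft(49): [49]
pushright(37): [49, 37]
pushleft(39): [39, 49, 37]
pushright(2): [39, 49, 37, 2]
pushright(30): [39, 49, 37, 2, 30]
popleft(): [49, 37, 2, 30]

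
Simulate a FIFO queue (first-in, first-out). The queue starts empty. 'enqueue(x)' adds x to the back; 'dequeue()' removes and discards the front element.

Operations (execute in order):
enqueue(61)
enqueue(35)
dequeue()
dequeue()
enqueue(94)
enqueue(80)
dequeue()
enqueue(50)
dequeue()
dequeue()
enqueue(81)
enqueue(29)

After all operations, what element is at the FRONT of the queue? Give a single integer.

enqueue(61): queue = [61]
enqueue(35): queue = [61, 35]
dequeue(): queue = [35]
dequeue(): queue = []
enqueue(94): queue = [94]
enqueue(80): queue = [94, 80]
dequeue(): queue = [80]
enqueue(50): queue = [80, 50]
dequeue(): queue = [50]
dequeue(): queue = []
enqueue(81): queue = [81]
enqueue(29): queue = [81, 29]

Answer: 81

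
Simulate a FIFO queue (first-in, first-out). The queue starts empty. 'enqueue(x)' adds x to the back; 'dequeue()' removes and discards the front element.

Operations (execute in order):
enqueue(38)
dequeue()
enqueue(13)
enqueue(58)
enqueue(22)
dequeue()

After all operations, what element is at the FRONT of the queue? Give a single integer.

Answer: 58

Derivation:
enqueue(38): queue = [38]
dequeue(): queue = []
enqueue(13): queue = [13]
enqueue(58): queue = [13, 58]
enqueue(22): queue = [13, 58, 22]
dequeue(): queue = [58, 22]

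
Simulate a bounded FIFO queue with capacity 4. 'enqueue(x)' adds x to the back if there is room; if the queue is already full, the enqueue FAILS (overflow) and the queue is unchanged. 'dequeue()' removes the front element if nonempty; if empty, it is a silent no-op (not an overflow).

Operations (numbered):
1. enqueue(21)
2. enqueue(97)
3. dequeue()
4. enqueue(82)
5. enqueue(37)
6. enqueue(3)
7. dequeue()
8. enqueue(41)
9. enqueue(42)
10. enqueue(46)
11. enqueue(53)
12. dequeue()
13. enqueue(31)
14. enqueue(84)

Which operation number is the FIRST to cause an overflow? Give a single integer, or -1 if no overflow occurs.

Answer: 9

Derivation:
1. enqueue(21): size=1
2. enqueue(97): size=2
3. dequeue(): size=1
4. enqueue(82): size=2
5. enqueue(37): size=3
6. enqueue(3): size=4
7. dequeue(): size=3
8. enqueue(41): size=4
9. enqueue(42): size=4=cap → OVERFLOW (fail)
10. enqueue(46): size=4=cap → OVERFLOW (fail)
11. enqueue(53): size=4=cap → OVERFLOW (fail)
12. dequeue(): size=3
13. enqueue(31): size=4
14. enqueue(84): size=4=cap → OVERFLOW (fail)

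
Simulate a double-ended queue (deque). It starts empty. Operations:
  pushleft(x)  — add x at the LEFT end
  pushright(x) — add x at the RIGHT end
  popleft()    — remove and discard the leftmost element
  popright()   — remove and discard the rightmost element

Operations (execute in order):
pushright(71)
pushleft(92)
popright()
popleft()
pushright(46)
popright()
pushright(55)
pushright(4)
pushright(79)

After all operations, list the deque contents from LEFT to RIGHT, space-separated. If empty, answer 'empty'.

Answer: 55 4 79

Derivation:
pushright(71): [71]
pushleft(92): [92, 71]
popright(): [92]
popleft(): []
pushright(46): [46]
popright(): []
pushright(55): [55]
pushright(4): [55, 4]
pushright(79): [55, 4, 79]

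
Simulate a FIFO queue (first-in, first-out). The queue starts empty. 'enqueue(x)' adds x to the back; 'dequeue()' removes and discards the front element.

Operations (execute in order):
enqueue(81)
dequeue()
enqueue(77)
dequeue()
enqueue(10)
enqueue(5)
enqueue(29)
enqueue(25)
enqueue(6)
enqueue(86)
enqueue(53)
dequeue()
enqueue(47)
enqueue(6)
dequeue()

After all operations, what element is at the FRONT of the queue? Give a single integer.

Answer: 29

Derivation:
enqueue(81): queue = [81]
dequeue(): queue = []
enqueue(77): queue = [77]
dequeue(): queue = []
enqueue(10): queue = [10]
enqueue(5): queue = [10, 5]
enqueue(29): queue = [10, 5, 29]
enqueue(25): queue = [10, 5, 29, 25]
enqueue(6): queue = [10, 5, 29, 25, 6]
enqueue(86): queue = [10, 5, 29, 25, 6, 86]
enqueue(53): queue = [10, 5, 29, 25, 6, 86, 53]
dequeue(): queue = [5, 29, 25, 6, 86, 53]
enqueue(47): queue = [5, 29, 25, 6, 86, 53, 47]
enqueue(6): queue = [5, 29, 25, 6, 86, 53, 47, 6]
dequeue(): queue = [29, 25, 6, 86, 53, 47, 6]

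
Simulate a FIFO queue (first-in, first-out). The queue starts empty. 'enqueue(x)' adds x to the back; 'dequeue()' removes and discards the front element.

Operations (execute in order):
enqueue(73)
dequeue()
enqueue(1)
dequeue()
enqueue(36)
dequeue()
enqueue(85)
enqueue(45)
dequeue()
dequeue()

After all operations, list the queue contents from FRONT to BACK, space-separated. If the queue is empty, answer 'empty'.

enqueue(73): [73]
dequeue(): []
enqueue(1): [1]
dequeue(): []
enqueue(36): [36]
dequeue(): []
enqueue(85): [85]
enqueue(45): [85, 45]
dequeue(): [45]
dequeue(): []

Answer: empty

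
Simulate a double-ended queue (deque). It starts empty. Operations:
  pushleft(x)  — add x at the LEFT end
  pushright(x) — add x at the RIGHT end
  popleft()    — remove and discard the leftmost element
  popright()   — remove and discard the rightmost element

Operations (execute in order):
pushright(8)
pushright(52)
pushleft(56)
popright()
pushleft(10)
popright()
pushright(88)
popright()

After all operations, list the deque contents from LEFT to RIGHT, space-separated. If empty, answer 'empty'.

pushright(8): [8]
pushright(52): [8, 52]
pushleft(56): [56, 8, 52]
popright(): [56, 8]
pushleft(10): [10, 56, 8]
popright(): [10, 56]
pushright(88): [10, 56, 88]
popright(): [10, 56]

Answer: 10 56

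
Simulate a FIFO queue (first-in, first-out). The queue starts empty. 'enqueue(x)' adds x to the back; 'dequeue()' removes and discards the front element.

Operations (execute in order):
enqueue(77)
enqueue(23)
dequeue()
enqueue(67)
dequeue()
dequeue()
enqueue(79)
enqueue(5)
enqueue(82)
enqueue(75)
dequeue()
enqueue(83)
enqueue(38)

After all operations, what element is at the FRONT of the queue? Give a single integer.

Answer: 5

Derivation:
enqueue(77): queue = [77]
enqueue(23): queue = [77, 23]
dequeue(): queue = [23]
enqueue(67): queue = [23, 67]
dequeue(): queue = [67]
dequeue(): queue = []
enqueue(79): queue = [79]
enqueue(5): queue = [79, 5]
enqueue(82): queue = [79, 5, 82]
enqueue(75): queue = [79, 5, 82, 75]
dequeue(): queue = [5, 82, 75]
enqueue(83): queue = [5, 82, 75, 83]
enqueue(38): queue = [5, 82, 75, 83, 38]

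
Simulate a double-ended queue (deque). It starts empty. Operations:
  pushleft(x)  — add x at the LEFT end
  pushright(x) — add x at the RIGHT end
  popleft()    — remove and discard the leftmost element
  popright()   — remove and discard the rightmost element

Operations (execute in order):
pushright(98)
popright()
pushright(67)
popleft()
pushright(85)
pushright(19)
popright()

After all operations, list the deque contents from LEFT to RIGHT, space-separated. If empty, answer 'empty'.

Answer: 85

Derivation:
pushright(98): [98]
popright(): []
pushright(67): [67]
popleft(): []
pushright(85): [85]
pushright(19): [85, 19]
popright(): [85]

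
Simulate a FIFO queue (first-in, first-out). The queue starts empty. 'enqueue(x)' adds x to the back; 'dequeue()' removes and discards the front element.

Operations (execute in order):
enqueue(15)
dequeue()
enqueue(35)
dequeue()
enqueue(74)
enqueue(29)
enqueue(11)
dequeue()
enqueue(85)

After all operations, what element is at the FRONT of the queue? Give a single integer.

Answer: 29

Derivation:
enqueue(15): queue = [15]
dequeue(): queue = []
enqueue(35): queue = [35]
dequeue(): queue = []
enqueue(74): queue = [74]
enqueue(29): queue = [74, 29]
enqueue(11): queue = [74, 29, 11]
dequeue(): queue = [29, 11]
enqueue(85): queue = [29, 11, 85]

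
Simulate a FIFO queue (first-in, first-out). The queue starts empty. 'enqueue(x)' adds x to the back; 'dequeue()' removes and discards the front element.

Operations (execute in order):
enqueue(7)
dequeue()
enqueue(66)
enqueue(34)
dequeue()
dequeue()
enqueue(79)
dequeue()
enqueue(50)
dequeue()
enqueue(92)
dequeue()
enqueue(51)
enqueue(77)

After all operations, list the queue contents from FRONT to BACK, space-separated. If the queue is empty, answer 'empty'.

enqueue(7): [7]
dequeue(): []
enqueue(66): [66]
enqueue(34): [66, 34]
dequeue(): [34]
dequeue(): []
enqueue(79): [79]
dequeue(): []
enqueue(50): [50]
dequeue(): []
enqueue(92): [92]
dequeue(): []
enqueue(51): [51]
enqueue(77): [51, 77]

Answer: 51 77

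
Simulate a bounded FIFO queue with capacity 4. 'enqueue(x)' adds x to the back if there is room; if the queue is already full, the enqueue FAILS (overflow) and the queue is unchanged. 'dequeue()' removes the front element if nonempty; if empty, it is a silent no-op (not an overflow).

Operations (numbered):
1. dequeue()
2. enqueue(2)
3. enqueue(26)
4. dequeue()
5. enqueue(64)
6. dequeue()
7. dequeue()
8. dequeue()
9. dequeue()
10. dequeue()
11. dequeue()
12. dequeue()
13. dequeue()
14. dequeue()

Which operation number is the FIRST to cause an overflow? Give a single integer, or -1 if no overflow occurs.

1. dequeue(): empty, no-op, size=0
2. enqueue(2): size=1
3. enqueue(26): size=2
4. dequeue(): size=1
5. enqueue(64): size=2
6. dequeue(): size=1
7. dequeue(): size=0
8. dequeue(): empty, no-op, size=0
9. dequeue(): empty, no-op, size=0
10. dequeue(): empty, no-op, size=0
11. dequeue(): empty, no-op, size=0
12. dequeue(): empty, no-op, size=0
13. dequeue(): empty, no-op, size=0
14. dequeue(): empty, no-op, size=0

Answer: -1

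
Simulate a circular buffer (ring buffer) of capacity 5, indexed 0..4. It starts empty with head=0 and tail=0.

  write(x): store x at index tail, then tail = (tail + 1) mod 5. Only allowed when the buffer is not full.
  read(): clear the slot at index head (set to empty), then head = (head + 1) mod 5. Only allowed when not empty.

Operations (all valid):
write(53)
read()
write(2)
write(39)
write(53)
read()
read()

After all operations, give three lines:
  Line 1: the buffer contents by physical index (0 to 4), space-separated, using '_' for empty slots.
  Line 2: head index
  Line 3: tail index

write(53): buf=[53 _ _ _ _], head=0, tail=1, size=1
read(): buf=[_ _ _ _ _], head=1, tail=1, size=0
write(2): buf=[_ 2 _ _ _], head=1, tail=2, size=1
write(39): buf=[_ 2 39 _ _], head=1, tail=3, size=2
write(53): buf=[_ 2 39 53 _], head=1, tail=4, size=3
read(): buf=[_ _ 39 53 _], head=2, tail=4, size=2
read(): buf=[_ _ _ 53 _], head=3, tail=4, size=1

Answer: _ _ _ 53 _
3
4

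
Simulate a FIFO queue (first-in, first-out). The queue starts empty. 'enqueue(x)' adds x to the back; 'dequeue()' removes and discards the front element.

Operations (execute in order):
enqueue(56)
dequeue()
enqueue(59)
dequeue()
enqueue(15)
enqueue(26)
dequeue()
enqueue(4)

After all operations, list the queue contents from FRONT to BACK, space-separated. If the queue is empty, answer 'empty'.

enqueue(56): [56]
dequeue(): []
enqueue(59): [59]
dequeue(): []
enqueue(15): [15]
enqueue(26): [15, 26]
dequeue(): [26]
enqueue(4): [26, 4]

Answer: 26 4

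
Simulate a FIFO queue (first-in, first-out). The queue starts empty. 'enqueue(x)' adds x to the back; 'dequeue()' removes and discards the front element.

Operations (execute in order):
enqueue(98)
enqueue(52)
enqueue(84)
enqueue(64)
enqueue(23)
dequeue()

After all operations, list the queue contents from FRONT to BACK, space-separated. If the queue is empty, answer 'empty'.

Answer: 52 84 64 23

Derivation:
enqueue(98): [98]
enqueue(52): [98, 52]
enqueue(84): [98, 52, 84]
enqueue(64): [98, 52, 84, 64]
enqueue(23): [98, 52, 84, 64, 23]
dequeue(): [52, 84, 64, 23]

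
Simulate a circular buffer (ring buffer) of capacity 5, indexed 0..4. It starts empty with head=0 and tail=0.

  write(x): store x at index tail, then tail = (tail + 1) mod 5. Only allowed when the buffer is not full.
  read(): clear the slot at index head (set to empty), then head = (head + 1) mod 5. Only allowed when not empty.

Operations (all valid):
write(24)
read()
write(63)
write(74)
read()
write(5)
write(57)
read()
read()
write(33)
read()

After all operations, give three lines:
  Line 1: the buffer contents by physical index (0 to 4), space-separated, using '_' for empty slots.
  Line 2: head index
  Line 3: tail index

write(24): buf=[24 _ _ _ _], head=0, tail=1, size=1
read(): buf=[_ _ _ _ _], head=1, tail=1, size=0
write(63): buf=[_ 63 _ _ _], head=1, tail=2, size=1
write(74): buf=[_ 63 74 _ _], head=1, tail=3, size=2
read(): buf=[_ _ 74 _ _], head=2, tail=3, size=1
write(5): buf=[_ _ 74 5 _], head=2, tail=4, size=2
write(57): buf=[_ _ 74 5 57], head=2, tail=0, size=3
read(): buf=[_ _ _ 5 57], head=3, tail=0, size=2
read(): buf=[_ _ _ _ 57], head=4, tail=0, size=1
write(33): buf=[33 _ _ _ 57], head=4, tail=1, size=2
read(): buf=[33 _ _ _ _], head=0, tail=1, size=1

Answer: 33 _ _ _ _
0
1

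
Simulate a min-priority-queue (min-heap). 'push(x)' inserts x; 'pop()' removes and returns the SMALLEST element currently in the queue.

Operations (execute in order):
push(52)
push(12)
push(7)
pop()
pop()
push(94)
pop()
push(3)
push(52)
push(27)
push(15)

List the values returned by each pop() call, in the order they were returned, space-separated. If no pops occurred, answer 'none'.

Answer: 7 12 52

Derivation:
push(52): heap contents = [52]
push(12): heap contents = [12, 52]
push(7): heap contents = [7, 12, 52]
pop() → 7: heap contents = [12, 52]
pop() → 12: heap contents = [52]
push(94): heap contents = [52, 94]
pop() → 52: heap contents = [94]
push(3): heap contents = [3, 94]
push(52): heap contents = [3, 52, 94]
push(27): heap contents = [3, 27, 52, 94]
push(15): heap contents = [3, 15, 27, 52, 94]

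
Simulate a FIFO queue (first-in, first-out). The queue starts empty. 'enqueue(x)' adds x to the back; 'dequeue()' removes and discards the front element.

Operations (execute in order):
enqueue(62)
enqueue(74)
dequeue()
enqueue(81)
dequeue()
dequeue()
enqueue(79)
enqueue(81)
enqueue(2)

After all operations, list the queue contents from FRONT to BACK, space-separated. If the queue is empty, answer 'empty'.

enqueue(62): [62]
enqueue(74): [62, 74]
dequeue(): [74]
enqueue(81): [74, 81]
dequeue(): [81]
dequeue(): []
enqueue(79): [79]
enqueue(81): [79, 81]
enqueue(2): [79, 81, 2]

Answer: 79 81 2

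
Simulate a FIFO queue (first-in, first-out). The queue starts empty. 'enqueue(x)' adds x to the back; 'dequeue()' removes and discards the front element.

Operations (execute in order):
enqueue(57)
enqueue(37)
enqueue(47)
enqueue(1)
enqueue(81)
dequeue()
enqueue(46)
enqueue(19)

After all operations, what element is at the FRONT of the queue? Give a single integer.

enqueue(57): queue = [57]
enqueue(37): queue = [57, 37]
enqueue(47): queue = [57, 37, 47]
enqueue(1): queue = [57, 37, 47, 1]
enqueue(81): queue = [57, 37, 47, 1, 81]
dequeue(): queue = [37, 47, 1, 81]
enqueue(46): queue = [37, 47, 1, 81, 46]
enqueue(19): queue = [37, 47, 1, 81, 46, 19]

Answer: 37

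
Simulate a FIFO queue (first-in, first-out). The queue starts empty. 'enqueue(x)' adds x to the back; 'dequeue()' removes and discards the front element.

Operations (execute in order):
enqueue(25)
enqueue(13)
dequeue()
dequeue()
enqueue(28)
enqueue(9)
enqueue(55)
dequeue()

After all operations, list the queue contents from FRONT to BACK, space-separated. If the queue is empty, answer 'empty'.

enqueue(25): [25]
enqueue(13): [25, 13]
dequeue(): [13]
dequeue(): []
enqueue(28): [28]
enqueue(9): [28, 9]
enqueue(55): [28, 9, 55]
dequeue(): [9, 55]

Answer: 9 55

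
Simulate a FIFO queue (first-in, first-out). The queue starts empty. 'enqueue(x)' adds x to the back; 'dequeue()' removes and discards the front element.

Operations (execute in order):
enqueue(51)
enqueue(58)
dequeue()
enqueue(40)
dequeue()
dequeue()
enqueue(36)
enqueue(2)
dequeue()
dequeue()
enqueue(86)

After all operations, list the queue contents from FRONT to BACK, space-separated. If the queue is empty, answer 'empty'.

enqueue(51): [51]
enqueue(58): [51, 58]
dequeue(): [58]
enqueue(40): [58, 40]
dequeue(): [40]
dequeue(): []
enqueue(36): [36]
enqueue(2): [36, 2]
dequeue(): [2]
dequeue(): []
enqueue(86): [86]

Answer: 86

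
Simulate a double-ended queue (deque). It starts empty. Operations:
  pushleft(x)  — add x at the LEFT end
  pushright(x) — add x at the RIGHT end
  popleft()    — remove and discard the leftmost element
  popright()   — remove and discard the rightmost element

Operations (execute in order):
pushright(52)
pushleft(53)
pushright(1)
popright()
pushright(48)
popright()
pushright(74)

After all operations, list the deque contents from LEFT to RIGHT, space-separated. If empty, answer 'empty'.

Answer: 53 52 74

Derivation:
pushright(52): [52]
pushleft(53): [53, 52]
pushright(1): [53, 52, 1]
popright(): [53, 52]
pushright(48): [53, 52, 48]
popright(): [53, 52]
pushright(74): [53, 52, 74]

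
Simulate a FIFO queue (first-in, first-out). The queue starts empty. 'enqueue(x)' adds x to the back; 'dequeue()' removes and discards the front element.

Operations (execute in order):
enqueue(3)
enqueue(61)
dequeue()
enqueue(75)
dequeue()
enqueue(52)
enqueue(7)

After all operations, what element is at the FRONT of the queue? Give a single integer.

enqueue(3): queue = [3]
enqueue(61): queue = [3, 61]
dequeue(): queue = [61]
enqueue(75): queue = [61, 75]
dequeue(): queue = [75]
enqueue(52): queue = [75, 52]
enqueue(7): queue = [75, 52, 7]

Answer: 75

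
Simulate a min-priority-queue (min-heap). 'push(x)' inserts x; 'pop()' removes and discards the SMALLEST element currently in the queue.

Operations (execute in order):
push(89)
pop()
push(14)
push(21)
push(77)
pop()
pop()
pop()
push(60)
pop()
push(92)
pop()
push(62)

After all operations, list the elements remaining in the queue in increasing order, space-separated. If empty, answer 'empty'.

push(89): heap contents = [89]
pop() → 89: heap contents = []
push(14): heap contents = [14]
push(21): heap contents = [14, 21]
push(77): heap contents = [14, 21, 77]
pop() → 14: heap contents = [21, 77]
pop() → 21: heap contents = [77]
pop() → 77: heap contents = []
push(60): heap contents = [60]
pop() → 60: heap contents = []
push(92): heap contents = [92]
pop() → 92: heap contents = []
push(62): heap contents = [62]

Answer: 62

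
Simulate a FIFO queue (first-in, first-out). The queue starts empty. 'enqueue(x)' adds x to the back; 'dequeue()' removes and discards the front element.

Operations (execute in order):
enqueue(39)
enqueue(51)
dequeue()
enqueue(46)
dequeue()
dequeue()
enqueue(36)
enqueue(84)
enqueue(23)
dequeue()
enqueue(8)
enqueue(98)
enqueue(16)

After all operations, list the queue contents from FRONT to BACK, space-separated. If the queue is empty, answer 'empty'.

enqueue(39): [39]
enqueue(51): [39, 51]
dequeue(): [51]
enqueue(46): [51, 46]
dequeue(): [46]
dequeue(): []
enqueue(36): [36]
enqueue(84): [36, 84]
enqueue(23): [36, 84, 23]
dequeue(): [84, 23]
enqueue(8): [84, 23, 8]
enqueue(98): [84, 23, 8, 98]
enqueue(16): [84, 23, 8, 98, 16]

Answer: 84 23 8 98 16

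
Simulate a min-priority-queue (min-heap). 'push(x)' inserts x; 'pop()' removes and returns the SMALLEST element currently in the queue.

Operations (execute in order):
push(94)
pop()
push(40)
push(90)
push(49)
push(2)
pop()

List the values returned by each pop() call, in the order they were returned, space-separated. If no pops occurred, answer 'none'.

Answer: 94 2

Derivation:
push(94): heap contents = [94]
pop() → 94: heap contents = []
push(40): heap contents = [40]
push(90): heap contents = [40, 90]
push(49): heap contents = [40, 49, 90]
push(2): heap contents = [2, 40, 49, 90]
pop() → 2: heap contents = [40, 49, 90]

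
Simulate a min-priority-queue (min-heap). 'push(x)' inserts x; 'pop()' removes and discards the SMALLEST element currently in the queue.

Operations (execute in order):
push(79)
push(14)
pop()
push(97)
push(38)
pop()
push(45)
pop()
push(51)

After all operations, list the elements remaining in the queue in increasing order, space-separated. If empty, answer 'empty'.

push(79): heap contents = [79]
push(14): heap contents = [14, 79]
pop() → 14: heap contents = [79]
push(97): heap contents = [79, 97]
push(38): heap contents = [38, 79, 97]
pop() → 38: heap contents = [79, 97]
push(45): heap contents = [45, 79, 97]
pop() → 45: heap contents = [79, 97]
push(51): heap contents = [51, 79, 97]

Answer: 51 79 97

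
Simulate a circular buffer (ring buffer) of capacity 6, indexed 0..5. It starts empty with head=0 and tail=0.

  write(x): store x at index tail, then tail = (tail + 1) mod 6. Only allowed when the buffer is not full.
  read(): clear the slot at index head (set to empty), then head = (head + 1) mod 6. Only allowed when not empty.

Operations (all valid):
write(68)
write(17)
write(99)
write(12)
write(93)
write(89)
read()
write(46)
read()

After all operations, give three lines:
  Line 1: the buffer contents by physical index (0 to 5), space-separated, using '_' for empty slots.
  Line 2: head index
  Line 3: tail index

write(68): buf=[68 _ _ _ _ _], head=0, tail=1, size=1
write(17): buf=[68 17 _ _ _ _], head=0, tail=2, size=2
write(99): buf=[68 17 99 _ _ _], head=0, tail=3, size=3
write(12): buf=[68 17 99 12 _ _], head=0, tail=4, size=4
write(93): buf=[68 17 99 12 93 _], head=0, tail=5, size=5
write(89): buf=[68 17 99 12 93 89], head=0, tail=0, size=6
read(): buf=[_ 17 99 12 93 89], head=1, tail=0, size=5
write(46): buf=[46 17 99 12 93 89], head=1, tail=1, size=6
read(): buf=[46 _ 99 12 93 89], head=2, tail=1, size=5

Answer: 46 _ 99 12 93 89
2
1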